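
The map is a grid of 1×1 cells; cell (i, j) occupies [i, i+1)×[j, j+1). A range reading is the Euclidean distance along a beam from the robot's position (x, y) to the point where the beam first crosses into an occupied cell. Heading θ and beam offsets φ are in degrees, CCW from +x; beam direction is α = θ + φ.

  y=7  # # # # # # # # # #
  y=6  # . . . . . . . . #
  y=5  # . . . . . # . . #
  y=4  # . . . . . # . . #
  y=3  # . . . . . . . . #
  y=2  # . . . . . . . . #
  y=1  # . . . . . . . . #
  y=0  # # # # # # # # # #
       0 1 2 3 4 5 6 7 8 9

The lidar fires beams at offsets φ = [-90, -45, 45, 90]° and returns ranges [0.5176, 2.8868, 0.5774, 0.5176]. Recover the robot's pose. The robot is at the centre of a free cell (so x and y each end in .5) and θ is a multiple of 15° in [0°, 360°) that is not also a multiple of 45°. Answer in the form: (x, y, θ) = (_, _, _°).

(x, y, θ) = (6.5, 6.5, 15°)

Enumerate (i+0.5, j+0.5, θ) over the 46 free cells and 16 admissible headings. For each, cast all 4 beams and compare to the given ranges.
  (2.5, 1.5, 165°): beam 1 = 5.6940 ≠ 0.5176 ✗
  (8.5, 3.5, 150°): beam 1 = 1.0000 ≠ 0.5176 ✗
  (3.5, 5.5, 300°): beam 1 = 2.8868 ≠ 0.5176 ✗
  …
  (6.5, 6.5, 15°): r_1=0.5176, r_2=2.8868, r_3=0.5774, r_4=0.5176 — all match ✓
Only this pose fits every beam.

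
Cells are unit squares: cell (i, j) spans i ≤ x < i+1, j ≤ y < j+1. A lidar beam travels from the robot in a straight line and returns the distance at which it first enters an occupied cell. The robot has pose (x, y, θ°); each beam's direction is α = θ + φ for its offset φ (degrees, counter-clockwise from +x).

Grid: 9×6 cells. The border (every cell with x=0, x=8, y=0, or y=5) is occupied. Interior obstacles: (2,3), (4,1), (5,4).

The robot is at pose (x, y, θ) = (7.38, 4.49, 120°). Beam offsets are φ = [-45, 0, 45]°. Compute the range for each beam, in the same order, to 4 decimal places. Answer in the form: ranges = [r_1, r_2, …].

beam 1: φ=-45°, α=75°
  dir = (cos 75°, sin 75°) = (0.2588, 0.9659); from cell (7,4)
  next x-line at t=2.3955, next y-line at t=0.5280; Δt_x=3.8637, Δt_y=1.0353
    y: enter (7,5) at t=0.5280 ← occupied
  → r_1 = 0.5280
beam 2: φ=0°, α=120°
  dir = (cos 120°, sin 120°) = (-0.5000, 0.8660); from cell (7,4)
  next x-line at t=0.7600, next y-line at t=0.5889; Δt_x=2.0000, Δt_y=1.1547
    y: enter (7,5) at t=0.5889 ← occupied
  → r_2 = 0.5889
beam 3: φ=45°, α=165°
  dir = (cos 165°, sin 165°) = (-0.9659, 0.2588); from cell (7,4)
  next x-line at t=0.3934, next y-line at t=1.9705; Δt_x=1.0353, Δt_y=3.8637
    x: enter (6,4) at t=0.3934
    x: enter (5,4) at t=1.4287 ← occupied
  → r_3 = 1.4287

ranges = [0.5280, 0.5889, 1.4287]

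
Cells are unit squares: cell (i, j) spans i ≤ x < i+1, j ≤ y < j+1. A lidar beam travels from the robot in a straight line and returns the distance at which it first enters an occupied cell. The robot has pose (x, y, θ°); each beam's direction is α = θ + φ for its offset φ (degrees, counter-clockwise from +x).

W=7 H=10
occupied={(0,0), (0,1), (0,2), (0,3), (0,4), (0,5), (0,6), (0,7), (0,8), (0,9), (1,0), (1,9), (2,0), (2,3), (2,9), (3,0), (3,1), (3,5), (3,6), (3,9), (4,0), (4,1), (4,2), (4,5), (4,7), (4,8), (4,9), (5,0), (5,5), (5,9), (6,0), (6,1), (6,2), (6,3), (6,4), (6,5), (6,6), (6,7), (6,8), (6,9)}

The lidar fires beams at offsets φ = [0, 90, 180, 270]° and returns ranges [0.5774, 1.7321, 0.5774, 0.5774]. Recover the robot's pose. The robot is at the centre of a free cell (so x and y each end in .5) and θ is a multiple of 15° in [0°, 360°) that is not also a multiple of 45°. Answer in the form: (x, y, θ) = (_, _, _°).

(x, y, θ) = (4.5, 6.5, 300°)

The pose lattice has 30·16 = 480 candidates. Test each by forward raycasting.
  (1.5, 3.5, 15°): beam 1 = 0.5176 ≠ 0.5774 ✗
  (5.5, 1.5, 105°): beam 1 = 3.6235 ≠ 0.5774 ✗
  (3.5, 4.5, 105°): beam 1 = 0.5176 ≠ 0.5774 ✗
  …
  (4.5, 6.5, 300°): r_1=0.5774, r_2=1.7321, r_3=0.5774, r_4=0.5774 — all match ✓
Unique over the lattice → pose = (4.5, 6.5, 300°).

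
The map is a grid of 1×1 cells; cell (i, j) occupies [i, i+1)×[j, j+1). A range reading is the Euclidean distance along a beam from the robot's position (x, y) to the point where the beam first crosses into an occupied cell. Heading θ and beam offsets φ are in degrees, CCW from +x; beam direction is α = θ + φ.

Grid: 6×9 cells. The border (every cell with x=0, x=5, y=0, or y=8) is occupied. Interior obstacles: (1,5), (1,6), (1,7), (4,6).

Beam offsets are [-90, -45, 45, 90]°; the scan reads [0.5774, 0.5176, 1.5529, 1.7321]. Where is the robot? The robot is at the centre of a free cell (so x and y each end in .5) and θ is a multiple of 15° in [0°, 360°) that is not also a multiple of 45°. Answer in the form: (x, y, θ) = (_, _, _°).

(x, y, θ) = (3.5, 6.5, 60°)

Candidates: 24 free-cell centres × 16 headings = 384 poses. Raycast each; keep the one whose scan matches to 4 dp.
  (4.5, 7.5, 330°): beam 3 = 0.5176 ≠ 1.5529 ✗
  (1.5, 3.5, 105°): beam 1 = 3.6235 ≠ 0.5774 ✗
  (4.5, 3.5, 150°): beam 1 = 1.0000 ≠ 0.5774 ✗
  (1.5, 2.5, 300°): beam 2 = 1.5529 ≠ 0.5176 ✗
  …
  (3.5, 6.5, 60°): r_1=0.5774, r_2=0.5176, r_3=1.5529, r_4=1.7321 — all match ✓
No second candidate reproduces the full scan.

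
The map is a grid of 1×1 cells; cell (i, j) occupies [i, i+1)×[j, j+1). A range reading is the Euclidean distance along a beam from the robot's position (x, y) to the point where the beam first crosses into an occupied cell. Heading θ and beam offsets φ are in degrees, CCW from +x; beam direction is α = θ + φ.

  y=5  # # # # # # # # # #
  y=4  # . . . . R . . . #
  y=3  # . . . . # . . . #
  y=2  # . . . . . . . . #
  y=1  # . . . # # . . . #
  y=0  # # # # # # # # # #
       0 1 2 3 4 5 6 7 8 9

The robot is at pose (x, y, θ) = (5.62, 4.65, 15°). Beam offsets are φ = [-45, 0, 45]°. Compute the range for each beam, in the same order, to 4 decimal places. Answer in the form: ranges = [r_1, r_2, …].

ranges = [3.9029, 1.3523, 0.4041]

beam 1: φ=-45°, α=330°
  cosα=0.8660 sinα=-0.5000 | (5,4) | tMaxX 0.4388 tMaxY 1.3000 | tΔX 1.1547 tΔY 2.0000
    t=0.4388 [x] (6,4)
    t=1.3000 [y] (6,3)
    t=1.5935 [x] (7,3)
    t=2.7482 [x] (8,3)
    t=3.3000 [y] (8,2)
    t=3.9029 [x] (9,2) — stop
  → r_1 = 3.9029
beam 2: φ=0°, α=15°
  cosα=0.9659 sinα=0.2588 | (5,4) | tMaxX 0.3934 tMaxY 1.3523 | tΔX 1.0353 tΔY 3.8637
    t=0.3934 [x] (6,4)
    t=1.3523 [y] (6,5) — stop
  → r_2 = 1.3523
beam 3: φ=45°, α=60°
  cosα=0.5000 sinα=0.8660 | (5,4) | tMaxX 0.7600 tMaxY 0.4041 | tΔX 2.0000 tΔY 1.1547
    t=0.4041 [y] (5,5) — stop
  → r_3 = 0.4041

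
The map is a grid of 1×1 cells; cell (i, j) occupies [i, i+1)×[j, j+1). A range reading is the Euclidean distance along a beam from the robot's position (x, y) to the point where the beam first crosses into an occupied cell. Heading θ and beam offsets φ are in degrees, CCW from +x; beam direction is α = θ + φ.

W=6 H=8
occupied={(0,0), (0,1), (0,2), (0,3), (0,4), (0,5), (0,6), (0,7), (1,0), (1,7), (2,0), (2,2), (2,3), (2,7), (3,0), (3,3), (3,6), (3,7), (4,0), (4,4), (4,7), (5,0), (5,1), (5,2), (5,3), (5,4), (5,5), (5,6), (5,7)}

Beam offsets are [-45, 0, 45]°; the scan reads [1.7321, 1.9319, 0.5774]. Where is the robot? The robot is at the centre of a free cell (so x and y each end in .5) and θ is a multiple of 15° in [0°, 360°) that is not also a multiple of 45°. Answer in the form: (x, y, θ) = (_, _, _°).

The pose lattice has 19·16 = 304 candidates. Test each by forward raycasting.
  (3.5, 1.5, 240°): beam 1 = 1.9319 ≠ 1.7321 ✗
  (1.5, 4.5, 255°): beam 1 = 0.5774 ≠ 1.7321 ✗
  (3.5, 2.5, 60°): beam 1 = 1.5529 ≠ 1.7321 ✗
  (2.5, 6.5, 330°): beam 1 = 2.5882 ≠ 1.7321 ✗
  …
  (4.5, 1.5, 195°): r_1=1.7321, r_2=1.9319, r_3=0.5774 — all match ✓
Only this pose fits every beam.

(x, y, θ) = (4.5, 1.5, 195°)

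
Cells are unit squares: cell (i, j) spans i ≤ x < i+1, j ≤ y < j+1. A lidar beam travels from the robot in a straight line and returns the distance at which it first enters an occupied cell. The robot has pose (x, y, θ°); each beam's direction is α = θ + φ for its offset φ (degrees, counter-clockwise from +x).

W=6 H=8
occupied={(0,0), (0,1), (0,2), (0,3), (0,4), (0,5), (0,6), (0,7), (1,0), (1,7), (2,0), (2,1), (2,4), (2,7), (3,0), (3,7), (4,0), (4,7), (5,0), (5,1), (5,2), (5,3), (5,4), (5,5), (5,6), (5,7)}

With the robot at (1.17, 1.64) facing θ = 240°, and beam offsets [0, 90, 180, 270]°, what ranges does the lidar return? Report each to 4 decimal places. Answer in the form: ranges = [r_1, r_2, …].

ranges = [0.3400, 0.9584, 2.7251, 0.1963]

beam 1: φ=0°, α=240°
  d=(-0.5000,-0.8660)  start (1,1)  tX=0.3400 tY=0.7390  stride 1/|dx|=2.0000 1/|dy|=1.1547
    cross x-line → (0,1), t=0.3400 (wall)
  → r_1 = 0.3400
beam 2: φ=90°, α=330°
  d=(0.8660,-0.5000)  start (1,1)  tX=0.9584 tY=1.2800  stride 1/|dx|=1.1547 1/|dy|=2.0000
    cross x-line → (2,1), t=0.9584 (wall)
  → r_2 = 0.9584
beam 3: φ=180°, α=60°
  d=(0.5000,0.8660)  start (1,1)  tX=1.6600 tY=0.4157  stride 1/|dx|=2.0000 1/|dy|=1.1547
    cross y-line → (1,2), t=0.4157
    cross y-line → (1,3), t=1.5704
    cross x-line → (2,3), t=1.6600
    cross y-line → (2,4), t=2.7251 (wall)
  → r_3 = 2.7251
beam 4: φ=270°, α=150°
  d=(-0.8660,0.5000)  start (1,1)  tX=0.1963 tY=0.7200  stride 1/|dx|=1.1547 1/|dy|=2.0000
    cross x-line → (0,1), t=0.1963 (wall)
  → r_4 = 0.1963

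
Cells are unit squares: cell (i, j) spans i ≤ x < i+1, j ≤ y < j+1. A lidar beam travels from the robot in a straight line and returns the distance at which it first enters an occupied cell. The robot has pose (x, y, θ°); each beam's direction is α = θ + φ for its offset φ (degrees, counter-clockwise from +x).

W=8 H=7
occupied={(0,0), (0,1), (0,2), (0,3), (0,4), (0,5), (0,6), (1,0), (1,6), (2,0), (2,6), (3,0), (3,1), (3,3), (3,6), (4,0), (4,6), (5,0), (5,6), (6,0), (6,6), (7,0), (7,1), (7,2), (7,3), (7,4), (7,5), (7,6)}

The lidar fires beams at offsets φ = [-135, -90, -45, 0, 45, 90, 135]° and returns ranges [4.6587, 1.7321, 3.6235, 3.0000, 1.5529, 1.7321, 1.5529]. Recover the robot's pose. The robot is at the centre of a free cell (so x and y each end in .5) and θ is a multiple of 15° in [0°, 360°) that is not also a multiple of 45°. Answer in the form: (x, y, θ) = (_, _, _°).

(x, y, θ) = (5.5, 4.5, 300°)

Enumerate (i+0.5, j+0.5, θ) over the 28 free cells and 16 admissible headings. For each, cast all 7 beams and compare to the given ranges.
  (5.5, 2.5, 75°): beam 1 = 1.7321 ≠ 4.6587 ✗
  (6.5, 1.5, 345°): beam 1 = 1.0000 ≠ 4.6587 ✗
  (1.5, 4.5, 15°): beam 1 = 1.0000 ≠ 4.6587 ✗
  …
  (5.5, 4.5, 300°): r_1=4.6587, r_2=1.7321, r_3=3.6235, r_4=3.0000, r_5=1.5529, r_6=1.7321, r_7=1.5529 — all match ✓
No second candidate reproduces the full scan.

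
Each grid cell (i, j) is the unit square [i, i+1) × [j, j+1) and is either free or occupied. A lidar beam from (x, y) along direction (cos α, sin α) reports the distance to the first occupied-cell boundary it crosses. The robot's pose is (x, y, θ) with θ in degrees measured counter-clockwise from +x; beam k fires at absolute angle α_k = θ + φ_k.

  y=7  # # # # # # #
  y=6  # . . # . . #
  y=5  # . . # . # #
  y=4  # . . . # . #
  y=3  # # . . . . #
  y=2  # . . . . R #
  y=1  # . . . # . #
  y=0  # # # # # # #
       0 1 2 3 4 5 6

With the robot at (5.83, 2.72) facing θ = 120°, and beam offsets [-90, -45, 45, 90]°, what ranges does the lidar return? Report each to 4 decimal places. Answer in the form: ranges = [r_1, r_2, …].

ranges = [0.1963, 0.6568, 3.9651, 1.4400]

beam 1: φ=-90°, α=30°
  cosα=0.8660 sinα=0.5000 | (5,2) | tMaxX 0.1963 tMaxY 0.5600 | tΔX 1.1547 tΔY 2.0000
    t=0.1963 [x] (6,2) — stop
  → r_1 = 0.1963
beam 2: φ=-45°, α=75°
  cosα=0.2588 sinα=0.9659 | (5,2) | tMaxX 0.6568 tMaxY 0.2899 | tΔX 3.8637 tΔY 1.0353
    t=0.2899 [y] (5,3)
    t=0.6568 [x] (6,3) — stop
  → r_2 = 0.6568
beam 3: φ=45°, α=165°
  cosα=-0.9659 sinα=0.2588 | (5,2) | tMaxX 0.8593 tMaxY 1.0818 | tΔX 1.0353 tΔY 3.8637
    t=0.8593 [x] (4,2)
    t=1.0818 [y] (4,3)
    t=1.8946 [x] (3,3)
    t=2.9298 [x] (2,3)
    t=3.9651 [x] (1,3) — stop
  → r_3 = 3.9651
beam 4: φ=90°, α=210°
  cosα=-0.8660 sinα=-0.5000 | (5,2) | tMaxX 0.9584 tMaxY 1.4400 | tΔX 1.1547 tΔY 2.0000
    t=0.9584 [x] (4,2)
    t=1.4400 [y] (4,1) — stop
  → r_4 = 1.4400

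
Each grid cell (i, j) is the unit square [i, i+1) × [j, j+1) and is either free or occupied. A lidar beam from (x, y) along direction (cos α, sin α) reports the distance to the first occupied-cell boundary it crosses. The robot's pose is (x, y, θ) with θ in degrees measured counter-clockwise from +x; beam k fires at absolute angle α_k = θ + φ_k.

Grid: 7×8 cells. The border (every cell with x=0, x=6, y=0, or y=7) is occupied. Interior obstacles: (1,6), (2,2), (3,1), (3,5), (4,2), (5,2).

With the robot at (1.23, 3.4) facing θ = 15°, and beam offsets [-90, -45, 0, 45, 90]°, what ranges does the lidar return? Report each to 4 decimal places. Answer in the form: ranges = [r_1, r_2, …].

beam 1: φ=-90°, α=285°
  dir = (cos 285°, sin 285°) = (0.2588, -0.9659); from cell (1,3)
  next x-line at t=2.9751, next y-line at t=0.4141; Δt_x=3.8637, Δt_y=1.0353
    y: enter (1,2) at t=0.4141
    y: enter (1,1) at t=1.4494
    y: enter (1,0) at t=2.4847 ← occupied
  → r_1 = 2.4847
beam 2: φ=-45°, α=330°
  dir = (cos 330°, sin 330°) = (0.8660, -0.5000); from cell (1,3)
  next x-line at t=0.8891, next y-line at t=0.8000; Δt_x=1.1547, Δt_y=2.0000
    y: enter (1,2) at t=0.8000
    x: enter (2,2) at t=0.8891 ← occupied
  → r_2 = 0.8891
beam 3: φ=0°, α=15°
  dir = (cos 15°, sin 15°) = (0.9659, 0.2588); from cell (1,3)
  next x-line at t=0.7972, next y-line at t=2.3182; Δt_x=1.0353, Δt_y=3.8637
    x: enter (2,3) at t=0.7972
    x: enter (3,3) at t=1.8324
    y: enter (3,4) at t=2.3182
    x: enter (4,4) at t=2.8677
    x: enter (5,4) at t=3.9030
    x: enter (6,4) at t=4.9383 ← occupied
  → r_3 = 4.9383
beam 4: φ=45°, α=60°
  dir = (cos 60°, sin 60°) = (0.5000, 0.8660); from cell (1,3)
  next x-line at t=1.5400, next y-line at t=0.6928; Δt_x=2.0000, Δt_y=1.1547
    y: enter (1,4) at t=0.6928
    x: enter (2,4) at t=1.5400
    y: enter (2,5) at t=1.8475
    y: enter (2,6) at t=3.0022
    x: enter (3,6) at t=3.5400
    y: enter (3,7) at t=4.1569 ← occupied
  → r_4 = 4.1569
beam 5: φ=90°, α=105°
  dir = (cos 105°, sin 105°) = (-0.2588, 0.9659); from cell (1,3)
  next x-line at t=0.8887, next y-line at t=0.6212; Δt_x=3.8637, Δt_y=1.0353
    y: enter (1,4) at t=0.6212
    x: enter (0,4) at t=0.8887 ← occupied
  → r_5 = 0.8887

ranges = [2.4847, 0.8891, 4.9383, 4.1569, 0.8887]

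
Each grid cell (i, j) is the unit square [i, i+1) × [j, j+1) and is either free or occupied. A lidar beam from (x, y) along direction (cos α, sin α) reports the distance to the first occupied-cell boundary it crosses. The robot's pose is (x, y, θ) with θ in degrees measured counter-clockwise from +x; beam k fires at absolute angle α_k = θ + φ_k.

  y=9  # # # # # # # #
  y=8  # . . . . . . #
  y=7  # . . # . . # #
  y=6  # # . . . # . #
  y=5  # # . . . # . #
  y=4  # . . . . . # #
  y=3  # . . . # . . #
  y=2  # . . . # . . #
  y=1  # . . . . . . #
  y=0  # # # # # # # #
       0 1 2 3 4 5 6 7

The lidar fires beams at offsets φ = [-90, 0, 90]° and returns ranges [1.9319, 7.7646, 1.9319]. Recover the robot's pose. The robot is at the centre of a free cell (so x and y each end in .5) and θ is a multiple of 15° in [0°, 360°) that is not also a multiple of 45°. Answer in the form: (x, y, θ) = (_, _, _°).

(x, y, θ) = (4.5, 8.5, 255°)

The pose lattice has 39·16 = 624 candidates. Test each by forward raycasting.
  (6.5, 8.5, 120°): beam 1 = 0.5774 ≠ 1.9319 ✗
  (5.5, 2.5, 195°): beam 1 = 6.7293 ≠ 1.9319 ✗
  (1.5, 8.5, 165°): beam 1 = 0.5176 ≠ 1.9319 ✗
  …
  (4.5, 8.5, 255°): r_1=1.9319, r_2=7.7646, r_3=1.9319 — all match ✓
Only this pose fits every beam.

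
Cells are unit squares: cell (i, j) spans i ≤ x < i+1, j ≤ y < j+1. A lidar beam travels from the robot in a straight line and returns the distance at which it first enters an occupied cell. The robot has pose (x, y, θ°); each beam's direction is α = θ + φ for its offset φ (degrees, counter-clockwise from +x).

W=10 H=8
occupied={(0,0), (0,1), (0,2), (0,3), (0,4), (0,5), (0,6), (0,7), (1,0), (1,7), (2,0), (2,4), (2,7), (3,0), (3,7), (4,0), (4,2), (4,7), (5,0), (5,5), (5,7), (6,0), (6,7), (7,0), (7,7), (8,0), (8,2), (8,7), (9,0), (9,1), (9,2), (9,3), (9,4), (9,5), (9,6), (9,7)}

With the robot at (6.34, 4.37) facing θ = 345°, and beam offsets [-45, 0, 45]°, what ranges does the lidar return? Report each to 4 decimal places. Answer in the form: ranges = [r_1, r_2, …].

ranges = [3.8913, 2.7538, 3.0715]

beam 1: φ=-45°, α=300°
  direction (0.5000, -0.8660); cell (6,4); t to first gridline: x 1.3200, y 0.4272 (then +2.0000 / +1.1547)
    (6,3) via y @ 0.4272
    (7,3) via x @ 1.3200
    (7,2) via y @ 1.5819
    (7,1) via y @ 2.7366
    (8,1) via x @ 3.3200
    (8,0) via y @ 3.8913  # hit
  → r_1 = 3.8913
beam 2: φ=0°, α=345°
  direction (0.9659, -0.2588); cell (6,4); t to first gridline: x 0.6833, y 1.4296 (then +1.0353 / +3.8637)
    (7,4) via x @ 0.6833
    (7,3) via y @ 1.4296
    (8,3) via x @ 1.7186
    (9,3) via x @ 2.7538  # hit
  → r_2 = 2.7538
beam 3: φ=45°, α=30°
  direction (0.8660, 0.5000); cell (6,4); t to first gridline: x 0.7621, y 1.2600 (then +1.1547 / +2.0000)
    (7,4) via x @ 0.7621
    (7,5) via y @ 1.2600
    (8,5) via x @ 1.9168
    (9,5) via x @ 3.0715  # hit
  → r_3 = 3.0715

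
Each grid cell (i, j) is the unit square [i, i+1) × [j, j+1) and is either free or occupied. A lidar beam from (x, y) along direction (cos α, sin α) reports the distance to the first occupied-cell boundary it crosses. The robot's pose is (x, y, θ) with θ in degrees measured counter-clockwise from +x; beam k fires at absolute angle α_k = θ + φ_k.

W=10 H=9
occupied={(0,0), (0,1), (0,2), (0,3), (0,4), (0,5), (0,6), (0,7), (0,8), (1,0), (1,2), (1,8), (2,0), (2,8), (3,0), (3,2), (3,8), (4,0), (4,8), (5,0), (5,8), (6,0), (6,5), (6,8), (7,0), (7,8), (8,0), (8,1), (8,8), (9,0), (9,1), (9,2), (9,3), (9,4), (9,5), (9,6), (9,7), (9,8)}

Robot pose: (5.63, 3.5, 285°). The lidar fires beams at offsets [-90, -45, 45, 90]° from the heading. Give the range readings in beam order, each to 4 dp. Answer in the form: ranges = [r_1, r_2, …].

beam 1: φ=-90°, α=195°
  cosα=-0.9659 sinα=-0.2588 | (5,3) | tMaxX 0.6522 tMaxY 1.9319 | tΔX 1.0353 tΔY 3.8637
    t=0.6522 [x] (4,3)
    t=1.6875 [x] (3,3)
    t=1.9319 [y] (3,2) — stop
  → r_1 = 1.9319
beam 2: φ=-45°, α=240°
  cosα=-0.5000 sinα=-0.8660 | (5,3) | tMaxX 1.2600 tMaxY 0.5774 | tΔX 2.0000 tΔY 1.1547
    t=0.5774 [y] (5,2)
    t=1.2600 [x] (4,2)
    t=1.7321 [y] (4,1)
    t=2.8868 [y] (4,0) — stop
  → r_2 = 2.8868
beam 3: φ=45°, α=330°
  cosα=0.8660 sinα=-0.5000 | (5,3) | tMaxX 0.4272 tMaxY 1.0000 | tΔX 1.1547 tΔY 2.0000
    t=0.4272 [x] (6,3)
    t=1.0000 [y] (6,2)
    t=1.5819 [x] (7,2)
    t=2.7366 [x] (8,2)
    t=3.0000 [y] (8,1) — stop
  → r_3 = 3.0000
beam 4: φ=90°, α=15°
  cosα=0.9659 sinα=0.2588 | (5,3) | tMaxX 0.3831 tMaxY 1.9319 | tΔX 1.0353 tΔY 3.8637
    t=0.3831 [x] (6,3)
    t=1.4183 [x] (7,3)
    t=1.9319 [y] (7,4)
    t=2.4536 [x] (8,4)
    t=3.4889 [x] (9,4) — stop
  → r_4 = 3.4889

ranges = [1.9319, 2.8868, 3.0000, 3.4889]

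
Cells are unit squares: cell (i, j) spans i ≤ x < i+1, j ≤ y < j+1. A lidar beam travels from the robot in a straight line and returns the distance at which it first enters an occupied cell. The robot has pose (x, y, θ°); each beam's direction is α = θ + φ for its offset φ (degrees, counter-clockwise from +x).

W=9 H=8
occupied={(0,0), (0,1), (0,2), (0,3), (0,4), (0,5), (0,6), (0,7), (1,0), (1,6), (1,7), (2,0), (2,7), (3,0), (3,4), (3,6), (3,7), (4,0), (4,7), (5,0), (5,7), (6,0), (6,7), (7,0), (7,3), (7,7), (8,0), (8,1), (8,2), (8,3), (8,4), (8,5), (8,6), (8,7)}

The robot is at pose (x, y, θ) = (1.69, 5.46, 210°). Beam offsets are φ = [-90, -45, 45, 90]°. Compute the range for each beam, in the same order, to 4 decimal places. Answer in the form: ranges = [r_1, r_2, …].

beam 1: φ=-90°, α=120°
  d=(-0.5000,0.8660)  start (1,5)  tX=1.3800 tY=0.6235  stride 1/|dx|=2.0000 1/|dy|=1.1547
    cross y-line → (1,6), t=0.6235 (wall)
  → r_1 = 0.6235
beam 2: φ=-45°, α=165°
  d=(-0.9659,0.2588)  start (1,5)  tX=0.7143 tY=2.0864  stride 1/|dx|=1.0353 1/|dy|=3.8637
    cross x-line → (0,5), t=0.7143 (wall)
  → r_2 = 0.7143
beam 3: φ=45°, α=255°
  d=(-0.2588,-0.9659)  start (1,5)  tX=2.6660 tY=0.4762  stride 1/|dx|=3.8637 1/|dy|=1.0353
    cross y-line → (1,4), t=0.4762
    cross y-line → (1,3), t=1.5115
    cross y-line → (1,2), t=2.5468
    cross x-line → (0,2), t=2.6660 (wall)
  → r_3 = 2.6660
beam 4: φ=90°, α=300°
  d=(0.5000,-0.8660)  start (1,5)  tX=0.6200 tY=0.5312  stride 1/|dx|=2.0000 1/|dy|=1.1547
    cross y-line → (1,4), t=0.5312
    cross x-line → (2,4), t=0.6200
    cross y-line → (2,3), t=1.6859
    cross x-line → (3,3), t=2.6200
    cross y-line → (3,2), t=2.8406
    cross y-line → (3,1), t=3.9953
    cross x-line → (4,1), t=4.6200
    cross y-line → (4,0), t=5.1500 (wall)
  → r_4 = 5.1500

ranges = [0.6235, 0.7143, 2.6660, 5.1500]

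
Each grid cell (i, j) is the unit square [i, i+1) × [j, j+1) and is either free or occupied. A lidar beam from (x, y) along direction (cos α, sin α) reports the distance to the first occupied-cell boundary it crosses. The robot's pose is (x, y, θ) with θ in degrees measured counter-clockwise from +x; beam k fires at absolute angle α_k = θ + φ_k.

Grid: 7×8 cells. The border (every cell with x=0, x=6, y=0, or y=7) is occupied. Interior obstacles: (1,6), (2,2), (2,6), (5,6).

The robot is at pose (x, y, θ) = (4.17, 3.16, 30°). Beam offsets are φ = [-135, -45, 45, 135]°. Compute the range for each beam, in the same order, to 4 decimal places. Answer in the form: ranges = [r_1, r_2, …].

beam 1: φ=-135°, α=255°
  cosα=-0.2588 sinα=-0.9659 | (4,3) | tMaxX 0.6568 tMaxY 0.1656 | tΔX 3.8637 tΔY 1.0353
    t=0.1656 [y] (4,2)
    t=0.6568 [x] (3,2)
    t=1.2009 [y] (3,1)
    t=2.2362 [y] (3,0) — stop
  → r_1 = 2.2362
beam 2: φ=-45°, α=345°
  cosα=0.9659 sinα=-0.2588 | (4,3) | tMaxX 0.8593 tMaxY 0.6182 | tΔX 1.0353 tΔY 3.8637
    t=0.6182 [y] (4,2)
    t=0.8593 [x] (5,2)
    t=1.8946 [x] (6,2) — stop
  → r_2 = 1.8946
beam 3: φ=45°, α=75°
  cosα=0.2588 sinα=0.9659 | (4,3) | tMaxX 3.2069 tMaxY 0.8696 | tΔX 3.8637 tΔY 1.0353
    t=0.8696 [y] (4,4)
    t=1.9049 [y] (4,5)
    t=2.9402 [y] (4,6)
    t=3.2069 [x] (5,6) — stop
  → r_3 = 3.2069
beam 4: φ=135°, α=165°
  cosα=-0.9659 sinα=0.2588 | (4,3) | tMaxX 0.1760 tMaxY 3.2455 | tΔX 1.0353 tΔY 3.8637
    t=0.1760 [x] (3,3)
    t=1.2113 [x] (2,3)
    t=2.2465 [x] (1,3)
    t=3.2455 [y] (1,4)
    t=3.2818 [x] (0,4) — stop
  → r_4 = 3.2818

ranges = [2.2362, 1.8946, 3.2069, 3.2818]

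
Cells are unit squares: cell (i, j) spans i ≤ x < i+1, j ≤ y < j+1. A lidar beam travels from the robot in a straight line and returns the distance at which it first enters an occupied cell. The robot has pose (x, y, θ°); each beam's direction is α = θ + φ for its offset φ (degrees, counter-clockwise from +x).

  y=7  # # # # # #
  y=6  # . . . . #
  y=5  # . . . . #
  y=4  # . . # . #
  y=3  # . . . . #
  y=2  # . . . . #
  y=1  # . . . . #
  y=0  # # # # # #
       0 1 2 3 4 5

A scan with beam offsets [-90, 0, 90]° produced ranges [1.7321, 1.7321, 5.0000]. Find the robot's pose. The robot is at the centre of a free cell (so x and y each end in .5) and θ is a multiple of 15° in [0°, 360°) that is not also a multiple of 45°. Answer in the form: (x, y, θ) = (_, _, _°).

Candidates: 23 free-cell centres × 16 headings = 368 poses. Raycast each; keep the one whose scan matches to 4 dp.
  (4.5, 1.5, 60°): beam 1 = 0.5774 ≠ 1.7321 ✗
  (2.5, 4.5, 345°): beam 1 = 3.6235 ≠ 1.7321 ✗
  (2.5, 4.5, 150°): beam 1 = 2.8868 ≠ 1.7321 ✗
  …
  (3.5, 2.5, 30°): r_1=1.7321, r_2=1.7321, r_3=5.0000 — all match ✓
Unique over the lattice → pose = (3.5, 2.5, 30°).

(x, y, θ) = (3.5, 2.5, 30°)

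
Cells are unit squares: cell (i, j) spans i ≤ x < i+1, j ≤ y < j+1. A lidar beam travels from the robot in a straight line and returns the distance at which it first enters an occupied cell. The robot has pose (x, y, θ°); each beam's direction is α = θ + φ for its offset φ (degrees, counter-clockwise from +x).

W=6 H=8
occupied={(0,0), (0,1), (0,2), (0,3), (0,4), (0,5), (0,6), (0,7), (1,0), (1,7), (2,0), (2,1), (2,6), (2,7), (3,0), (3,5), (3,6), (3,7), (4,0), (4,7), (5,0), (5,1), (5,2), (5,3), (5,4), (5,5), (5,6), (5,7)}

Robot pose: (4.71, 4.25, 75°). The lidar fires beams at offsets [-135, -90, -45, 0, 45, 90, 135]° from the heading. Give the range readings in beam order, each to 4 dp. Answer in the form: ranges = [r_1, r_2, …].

ranges = [0.5800, 0.3002, 0.3349, 1.1205, 1.4200, 3.8409, 4.2839]

beam 1: φ=-135°, α=300°
  d=(0.5000,-0.8660)  start (4,4)  tX=0.5800 tY=0.2887  stride 1/|dx|=2.0000 1/|dy|=1.1547
    cross y-line → (4,3), t=0.2887
    cross x-line → (5,3), t=0.5800 (wall)
  → r_1 = 0.5800
beam 2: φ=-90°, α=345°
  d=(0.9659,-0.2588)  start (4,4)  tX=0.3002 tY=0.9659  stride 1/|dx|=1.0353 1/|dy|=3.8637
    cross x-line → (5,4), t=0.3002 (wall)
  → r_2 = 0.3002
beam 3: φ=-45°, α=30°
  d=(0.8660,0.5000)  start (4,4)  tX=0.3349 tY=1.5000  stride 1/|dx|=1.1547 1/|dy|=2.0000
    cross x-line → (5,4), t=0.3349 (wall)
  → r_3 = 0.3349
beam 4: φ=0°, α=75°
  d=(0.2588,0.9659)  start (4,4)  tX=1.1205 tY=0.7765  stride 1/|dx|=3.8637 1/|dy|=1.0353
    cross y-line → (4,5), t=0.7765
    cross x-line → (5,5), t=1.1205 (wall)
  → r_4 = 1.1205
beam 5: φ=45°, α=120°
  d=(-0.5000,0.8660)  start (4,4)  tX=1.4200 tY=0.8660  stride 1/|dx|=2.0000 1/|dy|=1.1547
    cross y-line → (4,5), t=0.8660
    cross x-line → (3,5), t=1.4200 (wall)
  → r_5 = 1.4200
beam 6: φ=90°, α=165°
  d=(-0.9659,0.2588)  start (4,4)  tX=0.7350 tY=2.8978  stride 1/|dx|=1.0353 1/|dy|=3.8637
    cross x-line → (3,4), t=0.7350
    cross x-line → (2,4), t=1.7703
    cross x-line → (1,4), t=2.8056
    cross y-line → (1,5), t=2.8978
    cross x-line → (0,5), t=3.8409 (wall)
  → r_6 = 3.8409
beam 7: φ=135°, α=210°
  d=(-0.8660,-0.5000)  start (4,4)  tX=0.8198 tY=0.5000  stride 1/|dx|=1.1547 1/|dy|=2.0000
    cross y-line → (4,3), t=0.5000
    cross x-line → (3,3), t=0.8198
    cross x-line → (2,3), t=1.9745
    cross y-line → (2,2), t=2.5000
    cross x-line → (1,2), t=3.1292
    cross x-line → (0,2), t=4.2839 (wall)
  → r_7 = 4.2839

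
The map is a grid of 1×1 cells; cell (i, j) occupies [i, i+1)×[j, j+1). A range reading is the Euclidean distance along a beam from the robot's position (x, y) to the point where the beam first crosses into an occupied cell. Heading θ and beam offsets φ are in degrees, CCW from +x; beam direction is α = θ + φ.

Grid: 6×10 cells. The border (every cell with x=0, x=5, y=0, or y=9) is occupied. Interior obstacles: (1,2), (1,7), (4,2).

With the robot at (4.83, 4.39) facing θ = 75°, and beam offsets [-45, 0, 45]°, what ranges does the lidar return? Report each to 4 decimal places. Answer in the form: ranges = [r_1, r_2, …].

ranges = [0.1963, 0.6568, 5.3232]

beam 1: φ=-45°, α=30°
  dir = (cos 30°, sin 30°) = (0.8660, 0.5000); from cell (4,4)
  next x-line at t=0.1963, next y-line at t=1.2200; Δt_x=1.1547, Δt_y=2.0000
    x: enter (5,4) at t=0.1963 ← occupied
  → r_1 = 0.1963
beam 2: φ=0°, α=75°
  dir = (cos 75°, sin 75°) = (0.2588, 0.9659); from cell (4,4)
  next x-line at t=0.6568, next y-line at t=0.6315; Δt_x=3.8637, Δt_y=1.0353
    y: enter (4,5) at t=0.6315
    x: enter (5,5) at t=0.6568 ← occupied
  → r_2 = 0.6568
beam 3: φ=45°, α=120°
  dir = (cos 120°, sin 120°) = (-0.5000, 0.8660); from cell (4,4)
  next x-line at t=1.6600, next y-line at t=0.7044; Δt_x=2.0000, Δt_y=1.1547
    y: enter (4,5) at t=0.7044
    x: enter (3,5) at t=1.6600
    y: enter (3,6) at t=1.8591
    y: enter (3,7) at t=3.0138
    x: enter (2,7) at t=3.6600
    y: enter (2,8) at t=4.1685
    y: enter (2,9) at t=5.3232 ← occupied
  → r_3 = 5.3232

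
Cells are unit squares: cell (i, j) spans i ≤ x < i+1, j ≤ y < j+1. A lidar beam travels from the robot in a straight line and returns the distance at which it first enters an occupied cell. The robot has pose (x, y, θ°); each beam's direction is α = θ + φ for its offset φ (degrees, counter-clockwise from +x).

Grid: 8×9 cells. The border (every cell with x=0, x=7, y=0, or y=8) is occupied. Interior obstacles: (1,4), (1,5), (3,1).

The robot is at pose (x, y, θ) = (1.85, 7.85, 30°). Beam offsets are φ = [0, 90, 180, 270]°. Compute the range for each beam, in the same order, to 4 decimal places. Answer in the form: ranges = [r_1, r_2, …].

ranges = [0.3000, 0.1732, 0.9815, 7.9097]

beam 1: φ=0°, α=30°
  d=(0.8660,0.5000)  start (1,7)  tX=0.1732 tY=0.3000  stride 1/|dx|=1.1547 1/|dy|=2.0000
    cross x-line → (2,7), t=0.1732
    cross y-line → (2,8), t=0.3000 (wall)
  → r_1 = 0.3000
beam 2: φ=90°, α=120°
  d=(-0.5000,0.8660)  start (1,7)  tX=1.7000 tY=0.1732  stride 1/|dx|=2.0000 1/|dy|=1.1547
    cross y-line → (1,8), t=0.1732 (wall)
  → r_2 = 0.1732
beam 3: φ=180°, α=210°
  d=(-0.8660,-0.5000)  start (1,7)  tX=0.9815 tY=1.7000  stride 1/|dx|=1.1547 1/|dy|=2.0000
    cross x-line → (0,7), t=0.9815 (wall)
  → r_3 = 0.9815
beam 4: φ=270°, α=300°
  d=(0.5000,-0.8660)  start (1,7)  tX=0.3000 tY=0.9815  stride 1/|dx|=2.0000 1/|dy|=1.1547
    cross x-line → (2,7), t=0.3000
    cross y-line → (2,6), t=0.9815
    cross y-line → (2,5), t=2.1362
    cross x-line → (3,5), t=2.3000
    cross y-line → (3,4), t=3.2909
    cross x-line → (4,4), t=4.3000
    cross y-line → (4,3), t=4.4456
    cross y-line → (4,2), t=5.6003
    cross x-line → (5,2), t=6.3000
    cross y-line → (5,1), t=6.7550
    cross y-line → (5,0), t=7.9097 (wall)
  → r_4 = 7.9097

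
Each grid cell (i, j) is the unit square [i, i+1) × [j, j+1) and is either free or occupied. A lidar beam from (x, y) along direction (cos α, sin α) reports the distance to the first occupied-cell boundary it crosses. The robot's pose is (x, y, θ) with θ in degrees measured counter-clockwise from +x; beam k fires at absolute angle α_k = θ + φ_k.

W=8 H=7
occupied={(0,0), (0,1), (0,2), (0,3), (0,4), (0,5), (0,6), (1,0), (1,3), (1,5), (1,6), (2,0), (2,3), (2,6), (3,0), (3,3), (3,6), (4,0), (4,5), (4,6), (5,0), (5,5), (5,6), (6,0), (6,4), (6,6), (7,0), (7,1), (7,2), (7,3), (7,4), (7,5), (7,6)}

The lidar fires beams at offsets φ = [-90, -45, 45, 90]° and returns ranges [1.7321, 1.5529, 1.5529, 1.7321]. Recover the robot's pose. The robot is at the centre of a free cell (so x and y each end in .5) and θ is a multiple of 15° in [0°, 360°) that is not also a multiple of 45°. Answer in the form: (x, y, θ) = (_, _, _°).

The pose lattice has 23·16 = 368 candidates. Test each by forward raycasting.
  (5.5, 3.5, 165°): beam 1 = 1.5529 ≠ 1.7321 ✗
  (4.5, 3.5, 15°): beam 1 = 2.5882 ≠ 1.7321 ✗
  (2.5, 2.5, 195°): beam 1 = 0.5176 ≠ 1.7321 ✗
  (2.5, 5.5, 30°): beam 3 = 0.5176 ≠ 1.5529 ✗
  …
  (5.5, 2.5, 330°): r_1=1.7321, r_2=1.5529, r_3=1.5529, r_4=1.7321 — all match ✓
Unique over the lattice → pose = (5.5, 2.5, 330°).

(x, y, θ) = (5.5, 2.5, 330°)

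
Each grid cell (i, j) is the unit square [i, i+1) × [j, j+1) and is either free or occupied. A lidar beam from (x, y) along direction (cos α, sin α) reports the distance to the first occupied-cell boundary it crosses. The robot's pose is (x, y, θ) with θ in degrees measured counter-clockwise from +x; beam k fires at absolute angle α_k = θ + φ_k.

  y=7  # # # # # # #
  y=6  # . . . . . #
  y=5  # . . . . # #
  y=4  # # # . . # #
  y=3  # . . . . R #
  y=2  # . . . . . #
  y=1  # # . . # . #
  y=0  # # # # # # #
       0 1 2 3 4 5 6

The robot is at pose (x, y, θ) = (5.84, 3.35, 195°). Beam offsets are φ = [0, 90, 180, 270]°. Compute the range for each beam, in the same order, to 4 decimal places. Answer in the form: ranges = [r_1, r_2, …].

ranges = [5.0107, 0.6182, 0.1656, 0.6729]

beam 1: φ=0°, α=195°
  direction (-0.9659, -0.2588); cell (5,3); t to first gridline: x 0.8696, y 1.3523 (then +1.0353 / +3.8637)
    (4,3) via x @ 0.8696
    (4,2) via y @ 1.3523
    (3,2) via x @ 1.9049
    (2,2) via x @ 2.9402
    (1,2) via x @ 3.9755
    (0,2) via x @ 5.0107  # hit
  → r_1 = 5.0107
beam 2: φ=90°, α=285°
  direction (0.2588, -0.9659); cell (5,3); t to first gridline: x 0.6182, y 0.3623 (then +3.8637 / +1.0353)
    (5,2) via y @ 0.3623
    (6,2) via x @ 0.6182  # hit
  → r_2 = 0.6182
beam 3: φ=180°, α=15°
  direction (0.9659, 0.2588); cell (5,3); t to first gridline: x 0.1656, y 2.5114 (then +1.0353 / +3.8637)
    (6,3) via x @ 0.1656  # hit
  → r_3 = 0.1656
beam 4: φ=270°, α=105°
  direction (-0.2588, 0.9659); cell (5,3); t to first gridline: x 3.2455, y 0.6729 (then +3.8637 / +1.0353)
    (5,4) via y @ 0.6729  # hit
  → r_4 = 0.6729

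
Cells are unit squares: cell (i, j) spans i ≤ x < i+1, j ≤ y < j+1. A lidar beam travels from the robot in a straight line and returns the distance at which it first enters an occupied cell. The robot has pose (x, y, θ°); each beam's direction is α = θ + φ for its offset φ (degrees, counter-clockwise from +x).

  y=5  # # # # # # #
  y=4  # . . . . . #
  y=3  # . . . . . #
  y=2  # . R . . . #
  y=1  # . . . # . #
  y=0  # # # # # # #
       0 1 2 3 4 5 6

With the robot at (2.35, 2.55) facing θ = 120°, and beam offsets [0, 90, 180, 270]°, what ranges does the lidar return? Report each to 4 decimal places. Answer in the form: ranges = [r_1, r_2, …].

ranges = [2.7000, 1.5588, 1.7898, 4.2147]

beam 1: φ=0°, α=120°
  d=(-0.5000,0.8660)  start (2,2)  tX=0.7000 tY=0.5196  stride 1/|dx|=2.0000 1/|dy|=1.1547
    cross y-line → (2,3), t=0.5196
    cross x-line → (1,3), t=0.7000
    cross y-line → (1,4), t=1.6743
    cross x-line → (0,4), t=2.7000 (wall)
  → r_1 = 2.7000
beam 2: φ=90°, α=210°
  d=(-0.8660,-0.5000)  start (2,2)  tX=0.4041 tY=1.1000  stride 1/|dx|=1.1547 1/|dy|=2.0000
    cross x-line → (1,2), t=0.4041
    cross y-line → (1,1), t=1.1000
    cross x-line → (0,1), t=1.5588 (wall)
  → r_2 = 1.5588
beam 3: φ=180°, α=300°
  d=(0.5000,-0.8660)  start (2,2)  tX=1.3000 tY=0.6351  stride 1/|dx|=2.0000 1/|dy|=1.1547
    cross y-line → (2,1), t=0.6351
    cross x-line → (3,1), t=1.3000
    cross y-line → (3,0), t=1.7898 (wall)
  → r_3 = 1.7898
beam 4: φ=270°, α=30°
  d=(0.8660,0.5000)  start (2,2)  tX=0.7506 tY=0.9000  stride 1/|dx|=1.1547 1/|dy|=2.0000
    cross x-line → (3,2), t=0.7506
    cross y-line → (3,3), t=0.9000
    cross x-line → (4,3), t=1.9053
    cross y-line → (4,4), t=2.9000
    cross x-line → (5,4), t=3.0600
    cross x-line → (6,4), t=4.2147 (wall)
  → r_4 = 4.2147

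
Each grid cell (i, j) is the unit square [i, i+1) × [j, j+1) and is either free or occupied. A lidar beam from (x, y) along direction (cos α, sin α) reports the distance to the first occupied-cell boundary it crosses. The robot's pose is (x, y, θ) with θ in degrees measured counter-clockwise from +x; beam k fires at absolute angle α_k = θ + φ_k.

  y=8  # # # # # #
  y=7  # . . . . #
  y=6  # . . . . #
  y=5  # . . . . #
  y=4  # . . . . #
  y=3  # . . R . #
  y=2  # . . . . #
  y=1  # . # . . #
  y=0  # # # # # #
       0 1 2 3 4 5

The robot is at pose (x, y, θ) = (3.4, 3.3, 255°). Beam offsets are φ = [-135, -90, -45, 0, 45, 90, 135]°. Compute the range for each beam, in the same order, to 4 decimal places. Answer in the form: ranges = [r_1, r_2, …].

beam 1: φ=-135°, α=120°
  direction (-0.5000, 0.8660); cell (3,3); t to first gridline: x 0.8000, y 0.8083 (then +2.0000 / +1.1547)
    (2,3) via x @ 0.8000
    (2,4) via y @ 0.8083
    (2,5) via y @ 1.9630
    (1,5) via x @ 2.8000
    (1,6) via y @ 3.1177
    (1,7) via y @ 4.2724
    (0,7) via x @ 4.8000  # hit
  → r_1 = 4.8000
beam 2: φ=-90°, α=165°
  direction (-0.9659, 0.2588); cell (3,3); t to first gridline: x 0.4141, y 2.7046 (then +1.0353 / +3.8637)
    (2,3) via x @ 0.4141
    (1,3) via x @ 1.4494
    (0,3) via x @ 2.4847  # hit
  → r_2 = 2.4847
beam 3: φ=-45°, α=210°
  direction (-0.8660, -0.5000); cell (3,3); t to first gridline: x 0.4619, y 0.6000 (then +1.1547 / +2.0000)
    (2,3) via x @ 0.4619
    (2,2) via y @ 0.6000
    (1,2) via x @ 1.6166
    (1,1) via y @ 2.6000
    (0,1) via x @ 2.7713  # hit
  → r_3 = 2.7713
beam 4: φ=0°, α=255°
  direction (-0.2588, -0.9659); cell (3,3); t to first gridline: x 1.5455, y 0.3106 (then +3.8637 / +1.0353)
    (3,2) via y @ 0.3106
    (3,1) via y @ 1.3459
    (2,1) via x @ 1.5455  # hit
  → r_4 = 1.5455
beam 5: φ=45°, α=300°
  direction (0.5000, -0.8660); cell (3,3); t to first gridline: x 1.2000, y 0.3464 (then +2.0000 / +1.1547)
    (3,2) via y @ 0.3464
    (4,2) via x @ 1.2000
    (4,1) via y @ 1.5011
    (4,0) via y @ 2.6558  # hit
  → r_5 = 2.6558
beam 6: φ=90°, α=345°
  direction (0.9659, -0.2588); cell (3,3); t to first gridline: x 0.6212, y 1.1591 (then +1.0353 / +3.8637)
    (4,3) via x @ 0.6212
    (4,2) via y @ 1.1591
    (5,2) via x @ 1.6564  # hit
  → r_6 = 1.6564
beam 7: φ=135°, α=30°
  direction (0.8660, 0.5000); cell (3,3); t to first gridline: x 0.6928, y 1.4000 (then +1.1547 / +2.0000)
    (4,3) via x @ 0.6928
    (4,4) via y @ 1.4000
    (5,4) via x @ 1.8475  # hit
  → r_7 = 1.8475

ranges = [4.8000, 2.4847, 2.7713, 1.5455, 2.6558, 1.6564, 1.8475]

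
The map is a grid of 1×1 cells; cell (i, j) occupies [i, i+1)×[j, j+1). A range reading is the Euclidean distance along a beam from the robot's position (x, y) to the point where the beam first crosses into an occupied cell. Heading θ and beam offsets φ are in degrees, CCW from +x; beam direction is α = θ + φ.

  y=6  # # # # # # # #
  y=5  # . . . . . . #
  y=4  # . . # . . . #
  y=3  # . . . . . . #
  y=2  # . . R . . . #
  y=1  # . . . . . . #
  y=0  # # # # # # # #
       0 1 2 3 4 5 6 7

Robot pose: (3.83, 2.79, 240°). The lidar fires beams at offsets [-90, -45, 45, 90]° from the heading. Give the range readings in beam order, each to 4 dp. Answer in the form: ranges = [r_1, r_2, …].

ranges = [3.2678, 2.9298, 1.8531, 3.5800]

beam 1: φ=-90°, α=150°
  d=(-0.8660,0.5000)  start (3,2)  tX=0.9584 tY=0.4200  stride 1/|dx|=1.1547 1/|dy|=2.0000
    cross y-line → (3,3), t=0.4200
    cross x-line → (2,3), t=0.9584
    cross x-line → (1,3), t=2.1131
    cross y-line → (1,4), t=2.4200
    cross x-line → (0,4), t=3.2678 (wall)
  → r_1 = 3.2678
beam 2: φ=-45°, α=195°
  d=(-0.9659,-0.2588)  start (3,2)  tX=0.8593 tY=3.0523  stride 1/|dx|=1.0353 1/|dy|=3.8637
    cross x-line → (2,2), t=0.8593
    cross x-line → (1,2), t=1.8946
    cross x-line → (0,2), t=2.9298 (wall)
  → r_2 = 2.9298
beam 3: φ=45°, α=285°
  d=(0.2588,-0.9659)  start (3,2)  tX=0.6568 tY=0.8179  stride 1/|dx|=3.8637 1/|dy|=1.0353
    cross x-line → (4,2), t=0.6568
    cross y-line → (4,1), t=0.8179
    cross y-line → (4,0), t=1.8531 (wall)
  → r_3 = 1.8531
beam 4: φ=90°, α=330°
  d=(0.8660,-0.5000)  start (3,2)  tX=0.1963 tY=1.5800  stride 1/|dx|=1.1547 1/|dy|=2.0000
    cross x-line → (4,2), t=0.1963
    cross x-line → (5,2), t=1.3510
    cross y-line → (5,1), t=1.5800
    cross x-line → (6,1), t=2.5057
    cross y-line → (6,0), t=3.5800 (wall)
  → r_4 = 3.5800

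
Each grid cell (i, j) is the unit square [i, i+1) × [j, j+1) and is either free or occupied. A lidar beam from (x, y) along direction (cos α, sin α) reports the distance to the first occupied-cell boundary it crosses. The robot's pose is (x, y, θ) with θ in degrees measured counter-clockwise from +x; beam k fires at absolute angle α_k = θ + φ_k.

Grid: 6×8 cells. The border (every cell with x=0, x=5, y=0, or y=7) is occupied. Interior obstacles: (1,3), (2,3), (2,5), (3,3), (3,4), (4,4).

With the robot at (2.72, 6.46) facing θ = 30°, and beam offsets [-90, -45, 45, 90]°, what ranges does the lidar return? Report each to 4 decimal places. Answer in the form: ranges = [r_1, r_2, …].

beam 1: φ=-90°, α=300°
  d=(0.5000,-0.8660)  start (2,6)  tX=0.5600 tY=0.5312  stride 1/|dx|=2.0000 1/|dy|=1.1547
    cross y-line → (2,5), t=0.5312 (wall)
  → r_1 = 0.5312
beam 2: φ=-45°, α=345°
  d=(0.9659,-0.2588)  start (2,6)  tX=0.2899 tY=1.7773  stride 1/|dx|=1.0353 1/|dy|=3.8637
    cross x-line → (3,6), t=0.2899
    cross x-line → (4,6), t=1.3252
    cross y-line → (4,5), t=1.7773
    cross x-line → (5,5), t=2.3604 (wall)
  → r_2 = 2.3604
beam 3: φ=45°, α=75°
  d=(0.2588,0.9659)  start (2,6)  tX=1.0818 tY=0.5590  stride 1/|dx|=3.8637 1/|dy|=1.0353
    cross y-line → (2,7), t=0.5590 (wall)
  → r_3 = 0.5590
beam 4: φ=90°, α=120°
  d=(-0.5000,0.8660)  start (2,6)  tX=1.4400 tY=0.6235  stride 1/|dx|=2.0000 1/|dy|=1.1547
    cross y-line → (2,7), t=0.6235 (wall)
  → r_4 = 0.6235

ranges = [0.5312, 2.3604, 0.5590, 0.6235]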